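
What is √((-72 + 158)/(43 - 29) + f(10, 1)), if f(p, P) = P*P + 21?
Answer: √1379/7 ≈ 5.3050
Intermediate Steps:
f(p, P) = 21 + P² (f(p, P) = P² + 21 = 21 + P²)
√((-72 + 158)/(43 - 29) + f(10, 1)) = √((-72 + 158)/(43 - 29) + (21 + 1²)) = √(86/14 + (21 + 1)) = √(86*(1/14) + 22) = √(43/7 + 22) = √(197/7) = √1379/7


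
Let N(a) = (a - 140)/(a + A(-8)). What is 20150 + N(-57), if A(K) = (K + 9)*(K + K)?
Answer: 1471147/73 ≈ 20153.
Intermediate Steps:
A(K) = 2*K*(9 + K) (A(K) = (9 + K)*(2*K) = 2*K*(9 + K))
N(a) = (-140 + a)/(-16 + a) (N(a) = (a - 140)/(a + 2*(-8)*(9 - 8)) = (-140 + a)/(a + 2*(-8)*1) = (-140 + a)/(a - 16) = (-140 + a)/(-16 + a))
20150 + N(-57) = 20150 + (-140 - 57)/(-16 - 57) = 20150 - 197/(-73) = 20150 - 1/73*(-197) = 20150 + 197/73 = 1471147/73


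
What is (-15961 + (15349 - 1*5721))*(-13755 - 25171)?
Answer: 246518358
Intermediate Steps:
(-15961 + (15349 - 1*5721))*(-13755 - 25171) = (-15961 + (15349 - 5721))*(-38926) = (-15961 + 9628)*(-38926) = -6333*(-38926) = 246518358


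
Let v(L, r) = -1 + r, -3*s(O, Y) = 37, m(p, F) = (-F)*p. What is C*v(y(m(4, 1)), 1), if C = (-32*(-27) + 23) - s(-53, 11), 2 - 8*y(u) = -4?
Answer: 0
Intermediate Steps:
m(p, F) = -F*p
y(u) = ¾ (y(u) = ¼ - ⅛*(-4) = ¼ + ½ = ¾)
s(O, Y) = -37/3 (s(O, Y) = -⅓*37 = -37/3)
C = 2698/3 (C = (-32*(-27) + 23) - 1*(-37/3) = (864 + 23) + 37/3 = 887 + 37/3 = 2698/3 ≈ 899.33)
C*v(y(m(4, 1)), 1) = 2698*(-1 + 1)/3 = (2698/3)*0 = 0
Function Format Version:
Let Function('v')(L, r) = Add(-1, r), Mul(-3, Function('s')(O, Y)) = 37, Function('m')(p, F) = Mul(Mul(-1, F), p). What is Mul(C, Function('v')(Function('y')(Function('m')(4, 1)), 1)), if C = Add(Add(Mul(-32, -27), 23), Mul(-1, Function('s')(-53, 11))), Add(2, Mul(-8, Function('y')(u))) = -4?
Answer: 0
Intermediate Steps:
Function('m')(p, F) = Mul(-1, F, p)
Function('y')(u) = Rational(3, 4) (Function('y')(u) = Add(Rational(1, 4), Mul(Rational(-1, 8), -4)) = Add(Rational(1, 4), Rational(1, 2)) = Rational(3, 4))
Function('s')(O, Y) = Rational(-37, 3) (Function('s')(O, Y) = Mul(Rational(-1, 3), 37) = Rational(-37, 3))
C = Rational(2698, 3) (C = Add(Add(Mul(-32, -27), 23), Mul(-1, Rational(-37, 3))) = Add(Add(864, 23), Rational(37, 3)) = Add(887, Rational(37, 3)) = Rational(2698, 3) ≈ 899.33)
Mul(C, Function('v')(Function('y')(Function('m')(4, 1)), 1)) = Mul(Rational(2698, 3), Add(-1, 1)) = Mul(Rational(2698, 3), 0) = 0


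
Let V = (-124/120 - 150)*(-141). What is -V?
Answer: -212957/10 ≈ -21296.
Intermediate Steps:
V = 212957/10 (V = (-124*1/120 - 150)*(-141) = (-31/30 - 150)*(-141) = -4531/30*(-141) = 212957/10 ≈ 21296.)
-V = -1*212957/10 = -212957/10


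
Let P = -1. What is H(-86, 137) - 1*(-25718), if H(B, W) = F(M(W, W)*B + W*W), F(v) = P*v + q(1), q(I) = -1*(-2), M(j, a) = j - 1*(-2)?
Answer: 18905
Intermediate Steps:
M(j, a) = 2 + j (M(j, a) = j + 2 = 2 + j)
q(I) = 2
F(v) = 2 - v (F(v) = -v + 2 = 2 - v)
H(B, W) = 2 - W**2 - B*(2 + W) (H(B, W) = 2 - ((2 + W)*B + W*W) = 2 - (B*(2 + W) + W**2) = 2 - (W**2 + B*(2 + W)) = 2 + (-W**2 - B*(2 + W)) = 2 - W**2 - B*(2 + W))
H(-86, 137) - 1*(-25718) = (2 - 1*137**2 - 1*(-86)*(2 + 137)) - 1*(-25718) = (2 - 1*18769 - 1*(-86)*139) + 25718 = (2 - 18769 + 11954) + 25718 = -6813 + 25718 = 18905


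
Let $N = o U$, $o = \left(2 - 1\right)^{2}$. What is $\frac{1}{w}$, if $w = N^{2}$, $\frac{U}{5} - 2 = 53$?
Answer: $\frac{1}{75625} \approx 1.3223 \cdot 10^{-5}$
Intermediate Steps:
$o = 1$ ($o = 1^{2} = 1$)
$U = 275$ ($U = 10 + 5 \cdot 53 = 10 + 265 = 275$)
$N = 275$ ($N = 1 \cdot 275 = 275$)
$w = 75625$ ($w = 275^{2} = 75625$)
$\frac{1}{w} = \frac{1}{75625}$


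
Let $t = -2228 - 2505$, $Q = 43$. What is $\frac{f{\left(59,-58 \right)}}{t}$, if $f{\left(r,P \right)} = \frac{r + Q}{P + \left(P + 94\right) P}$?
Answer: $\frac{51}{5078509} \approx 1.0042 \cdot 10^{-5}$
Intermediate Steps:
$f{\left(r,P \right)} = \frac{43 + r}{P + P \left(94 + P\right)}$ ($f{\left(r,P \right)} = \frac{r + 43}{P + \left(P + 94\right) P} = \frac{43 + r}{P + \left(94 + P\right) P} = \frac{43 + r}{P + P \left(94 + P\right)}$)
$t = -4733$ ($t = -2228 - 2505 = -4733$)
$\frac{f{\left(59,-58 \right)}}{t} = \frac{\frac{1}{-58} \frac{1}{95 - 58} \left(43 + 59\right)}{-4733} = \left(- \frac{1}{58}\right) \frac{1}{37} \cdot 102 \left(- \frac{1}{4733}\right) = \left(- \frac{51}{1073}\right) \left(- \frac{1}{4733}\right) = \frac{51}{5078509}$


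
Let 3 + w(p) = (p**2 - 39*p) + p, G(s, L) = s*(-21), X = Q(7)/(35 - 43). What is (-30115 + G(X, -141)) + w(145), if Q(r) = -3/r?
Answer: -116833/8 ≈ -14604.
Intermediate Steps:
X = 3/56 (X = (-3/7)/(35 - 43) = -3*1/7/(-8) = -3/7*(-1/8) = 3/56 ≈ 0.053571)
G(s, L) = -21*s
w(p) = -3 + p**2 - 38*p (w(p) = -3 + ((p**2 - 39*p) + p) = -3 + (p**2 - 38*p) = -3 + p**2 - 38*p)
(-30115 + G(X, -141)) + w(145) = (-30115 - 21*3/56) + (-3 + 145**2 - 38*145) = (-30115 - 9/8) + (-3 + 21025 - 5510) = -240929/8 + 15512 = -116833/8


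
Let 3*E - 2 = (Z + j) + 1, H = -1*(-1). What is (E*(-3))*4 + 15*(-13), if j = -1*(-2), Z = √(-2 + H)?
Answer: -215 - 4*I ≈ -215.0 - 4.0*I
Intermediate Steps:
H = 1
Z = I (Z = √(-2 + 1) = √(-1) = I ≈ 1.0*I)
j = 2
E = 5/3 + I/3 (E = ⅔ + ((I + 2) + 1)/3 = ⅔ + ((2 + I) + 1)/3 = ⅔ + (3 + I)/3 = ⅔ + (1 + I/3) = 5/3 + I/3 ≈ 1.6667 + 0.33333*I)
(E*(-3))*4 + 15*(-13) = ((5/3 + I/3)*(-3))*4 + 15*(-13) = (-5 - I)*4 - 195 = (-20 - 4*I) - 195 = -215 - 4*I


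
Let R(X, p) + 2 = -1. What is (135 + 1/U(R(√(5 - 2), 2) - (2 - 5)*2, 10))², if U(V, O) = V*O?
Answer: 16410601/900 ≈ 18234.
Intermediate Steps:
R(X, p) = -3 (R(X, p) = -2 - 1 = -3)
U(V, O) = O*V
(135 + 1/U(R(√(5 - 2), 2) - (2 - 5)*2, 10))² = (135 + 1/(10*(-3 - (2 - 5)*2)))² = (135 + 1/(10*(-3 - (-3)*2)))² = (135 + 1/(10*(-3 - 1*(-6))))² = (135 + 1/(10*(-3 + 6)))² = (135 + 1/(10*3))² = (135 + 1/30)² = (4051/30)² = 16410601/900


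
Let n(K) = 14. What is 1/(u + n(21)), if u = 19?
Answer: 1/33 ≈ 0.030303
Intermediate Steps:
1/(u + n(21)) = 1/(19 + 14) = 1/33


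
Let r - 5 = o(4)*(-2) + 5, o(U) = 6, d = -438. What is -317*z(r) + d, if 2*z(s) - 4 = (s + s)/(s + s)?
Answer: -2461/2 ≈ -1230.5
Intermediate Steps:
r = -2 (r = 5 + (6*(-2) + 5) = 5 + (-12 + 5) = 5 - 7 = -2)
z(s) = 5/2 (z(s) = 2 + ((s + s)/(s + s))/2 = 2 + ((2*s)/((2*s)))/2 = 2 + ((2*s)*(1/(2*s)))/2 = 2 + (½)*1 = 2 + ½ = 5/2)
-317*z(r) + d = -317*5/2 - 438 = -1585/2 - 438 = -2461/2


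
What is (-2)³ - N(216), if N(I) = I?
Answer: -224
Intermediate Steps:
(-2)³ - N(216) = (-2)³ - 1*216 = -8 - 216 = -224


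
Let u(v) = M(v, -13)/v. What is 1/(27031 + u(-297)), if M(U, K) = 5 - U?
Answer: 297/8027905 ≈ 3.6996e-5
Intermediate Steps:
u(v) = (5 - v)/v
1/(27031 + u(-297)) = 1/(27031 + (5 - 1*(-297))/(-297)) = 1/(27031 - (5 + 297)/297) = 1/(27031 - 1/297*302) = 1/(27031 - 302/297) = 1/(8027905/297) = 297/8027905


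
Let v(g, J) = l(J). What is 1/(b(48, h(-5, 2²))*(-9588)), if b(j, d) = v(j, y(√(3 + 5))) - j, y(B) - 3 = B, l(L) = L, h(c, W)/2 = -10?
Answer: 15/6446332 + √2/9669498 ≈ 2.4732e-6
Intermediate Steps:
h(c, W) = -20 (h(c, W) = 2*(-10) = -20)
y(B) = 3 + B
v(g, J) = J
b(j, d) = 3 - j + 2*√2 (b(j, d) = (3 + √(3 + 5)) - j = (3 + √8) - j = (3 + 2*√2) - j = 3 - j + 2*√2)
1/(b(48, h(-5, 2²))*(-9588)) = 1/((3 - 1*48 + 2*√2)*(-9588)) = -1/9588/(3 - 48 + 2*√2) = -1/9588/(-45 + 2*√2) = -1/(9588*(-45 + 2*√2))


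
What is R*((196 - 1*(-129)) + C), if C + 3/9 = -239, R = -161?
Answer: -41377/3 ≈ -13792.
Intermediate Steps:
C = -718/3 (C = -1/3 - 239 = -718/3 ≈ -239.33)
R*((196 - 1*(-129)) + C) = -161*((196 - 1*(-129)) - 718/3) = -161*((196 + 129) - 718/3) = -161*(325 - 718/3) = -161*257/3 = -41377/3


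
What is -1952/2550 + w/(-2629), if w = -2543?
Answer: 676421/3351975 ≈ 0.20180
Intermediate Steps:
-1952/2550 + w/(-2629) = -1952/2550 - 2543/(-2629) = -1952*1/2550 - 2543*(-1/2629) = -976/1275 + 2543/2629 = 676421/3351975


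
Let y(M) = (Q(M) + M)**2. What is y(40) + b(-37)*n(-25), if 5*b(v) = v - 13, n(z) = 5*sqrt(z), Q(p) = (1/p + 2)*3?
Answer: 3396649/1600 - 250*I ≈ 2122.9 - 250.0*I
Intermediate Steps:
Q(p) = 6 + 3/p (Q(p) = (2 + 1/p)*3 = 6 + 3/p)
y(M) = (6 + M + 3/M)**2 (y(M) = ((6 + 3/M) + M)**2 = (6 + M + 3/M)**2)
b(v) = -13/5 + v/5 (b(v) = (v - 13)/5 = (-13 + v)/5 = -13/5 + v/5)
y(40) + b(-37)*n(-25) = (6 + 40 + 3/40)**2 + (-13/5 + (1/5)*(-37))*(5*sqrt(-25)) = (6 + 40 + 3*(1/40))**2 + (-13/5 - 37/5)*(5*(5*I)) = (6 + 40 + 3/40)**2 - 250*I = (1843/40)**2 - 250*I = 3396649/1600 - 250*I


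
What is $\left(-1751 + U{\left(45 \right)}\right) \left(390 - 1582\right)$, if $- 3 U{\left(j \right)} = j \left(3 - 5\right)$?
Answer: $2051432$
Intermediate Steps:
$U{\left(j \right)} = \frac{2 j}{3}$ ($U{\left(j \right)} = - \frac{j \left(3 - 5\right)}{3} = - \frac{j \left(-2\right)}{3} = - \frac{\left(-2\right) j}{3} = \frac{2 j}{3}$)
$\left(-1751 + U{\left(45 \right)}\right) \left(390 - 1582\right) = \left(-1751 + \frac{2}{3} \cdot 45\right) \left(390 - 1582\right) = \left(-1751 + 30\right) \left(-1192\right) = \left(-1721\right) \left(-1192\right) = 2051432$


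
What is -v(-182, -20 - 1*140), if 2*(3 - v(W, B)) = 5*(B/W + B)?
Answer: -36473/91 ≈ -400.80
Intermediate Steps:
v(W, B) = 3 - 5*B/2 - 5*B/(2*W) (v(W, B) = 3 - 5*(B/W + B)/2 = 3 - 5*(B + B/W)/2 = 3 - (5*B + 5*B/W)/2 = 3 + (-5*B/2 - 5*B/(2*W)) = 3 - 5*B/2 - 5*B/(2*W))
-v(-182, -20 - 1*140) = -(3 - 5*(-20 - 1*140)/2 - 5/2*(-20 - 1*140)/(-182)) = -(3 - 5*(-20 - 140)/2 - 5/2*(-20 - 140)*(-1/182)) = -(3 - 5/2*(-160) - 5/2*(-160)*(-1/182)) = -(3 + 400 - 200/91) = -1*36473/91 = -36473/91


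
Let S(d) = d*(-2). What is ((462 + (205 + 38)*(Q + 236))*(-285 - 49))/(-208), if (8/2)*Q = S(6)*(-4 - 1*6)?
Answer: 2717925/26 ≈ 1.0454e+5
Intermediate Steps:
S(d) = -2*d
Q = 30 (Q = ((-2*6)*(-4 - 1*6))/4 = (-12*(-4 - 6))/4 = (-12*(-10))/4 = (¼)*120 = 30)
((462 + (205 + 38)*(Q + 236))*(-285 - 49))/(-208) = ((462 + (205 + 38)*(30 + 236))*(-285 - 49))/(-208) = ((462 + 243*266)*(-334))*(-1/208) = ((462 + 64638)*(-334))*(-1/208) = (65100*(-334))*(-1/208) = -21743400*(-1/208) = 2717925/26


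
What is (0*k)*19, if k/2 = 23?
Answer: 0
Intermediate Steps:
k = 46 (k = 2*23 = 46)
(0*k)*19 = (0*46)*19 = 0*19 = 0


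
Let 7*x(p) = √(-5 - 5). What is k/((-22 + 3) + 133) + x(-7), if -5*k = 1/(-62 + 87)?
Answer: -1/14250 + I*√10/7 ≈ -7.0175e-5 + 0.45175*I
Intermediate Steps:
x(p) = I*√10/7 (x(p) = √(-5 - 5)/7 = √(-10)/7 = (I*√10)/7 = I*√10/7)
k = -1/125 (k = -1/(5*(-62 + 87)) = -⅕/25 = -⅕*1/25 = -1/125 ≈ -0.0080000)
k/((-22 + 3) + 133) + x(-7) = -1/(125*((-22 + 3) + 133)) + I*√10/7 = -1/(125*(-19 + 133)) + I*√10/7 = -1/125/114 + I*√10/7 = -1/125*1/114 + I*√10/7 = -1/14250 + I*√10/7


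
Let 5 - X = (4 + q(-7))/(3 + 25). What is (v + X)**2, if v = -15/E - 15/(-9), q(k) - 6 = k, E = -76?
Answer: 7268416/159201 ≈ 45.656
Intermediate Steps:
q(k) = 6 + k
X = 137/28 (X = 5 - (4 + (6 - 7))/(3 + 25) = 5 - (4 - 1)/28 = 5 - 3/28 = 137/28 ≈ 4.8929)
v = 425/228 (v = -15/(-76) - 15/(-9) = -15*(-1/76) - 15*(-1/9) = 15/76 + 5/3 = 425/228 ≈ 1.8640)
(v + X)**2 = (425/228 + 137/28)**2 = (2696/399)**2 = 7268416/159201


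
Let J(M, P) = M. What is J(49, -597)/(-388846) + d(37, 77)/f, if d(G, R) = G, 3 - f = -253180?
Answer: 1981335/98449196818 ≈ 2.0125e-5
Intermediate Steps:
f = 253183 (f = 3 - 1*(-253180) = 3 + 253180 = 253183)
J(49, -597)/(-388846) + d(37, 77)/f = 49/(-388846) + 37/253183 = 49*(-1/388846) + 37*(1/253183) = -49/388846 + 37/253183 = 1981335/98449196818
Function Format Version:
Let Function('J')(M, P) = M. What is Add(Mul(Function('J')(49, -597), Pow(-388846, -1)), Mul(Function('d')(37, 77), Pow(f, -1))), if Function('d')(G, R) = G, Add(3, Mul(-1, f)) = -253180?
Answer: Rational(1981335, 98449196818) ≈ 2.0125e-5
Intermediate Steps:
f = 253183 (f = Add(3, Mul(-1, -253180)) = Add(3, 253180) = 253183)
Add(Mul(Function('J')(49, -597), Pow(-388846, -1)), Mul(Function('d')(37, 77), Pow(f, -1))) = Add(Mul(49, Pow(-388846, -1)), Mul(37, Pow(253183, -1))) = Add(Mul(49, Rational(-1, 388846)), Mul(37, Rational(1, 253183))) = Add(Rational(-49, 388846), Rational(37, 253183)) = Rational(1981335, 98449196818)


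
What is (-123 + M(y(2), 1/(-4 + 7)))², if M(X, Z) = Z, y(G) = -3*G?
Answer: 135424/9 ≈ 15047.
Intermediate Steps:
(-123 + M(y(2), 1/(-4 + 7)))² = (-123 + 1/(-4 + 7))² = (-123 + 1/3)² = (-123 + ⅓)² = (-368/3)² = 135424/9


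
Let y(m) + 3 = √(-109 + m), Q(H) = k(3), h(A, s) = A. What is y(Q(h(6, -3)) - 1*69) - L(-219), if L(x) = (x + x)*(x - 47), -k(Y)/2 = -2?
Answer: -116511 + I*√174 ≈ -1.1651e+5 + 13.191*I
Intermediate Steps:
k(Y) = 4 (k(Y) = -2*(-2) = 4)
Q(H) = 4
L(x) = 2*x*(-47 + x) (L(x) = (2*x)*(-47 + x) = 2*x*(-47 + x))
y(m) = -3 + √(-109 + m)
y(Q(h(6, -3)) - 1*69) - L(-219) = (-3 + √(-109 + (4 - 1*69))) - 2*(-219)*(-47 - 219) = (-3 + √(-109 + (4 - 69))) - 2*(-219)*(-266) = (-3 + √(-109 - 65)) - 1*116508 = (-3 + √(-174)) - 116508 = (-3 + I*√174) - 116508 = -116511 + I*√174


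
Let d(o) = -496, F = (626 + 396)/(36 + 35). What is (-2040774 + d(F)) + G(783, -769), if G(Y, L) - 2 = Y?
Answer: -2040485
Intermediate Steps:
G(Y, L) = 2 + Y
F = 1022/71 ≈ 14.394
(-2040774 + d(F)) + G(783, -769) = (-2040774 - 496) + (2 + 783) = -2041270 + 785 = -2040485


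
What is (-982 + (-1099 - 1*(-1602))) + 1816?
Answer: 1337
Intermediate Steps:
(-982 + (-1099 - 1*(-1602))) + 1816 = (-982 + (-1099 + 1602)) + 1816 = (-982 + 503) + 1816 = -479 + 1816 = 1337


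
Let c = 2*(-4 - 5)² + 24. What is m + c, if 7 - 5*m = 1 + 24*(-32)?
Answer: 1704/5 ≈ 340.80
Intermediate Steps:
m = 774/5 (m = 7/5 - (1 + 24*(-32))/5 = 7/5 - (1 - 768)/5 = 7/5 - ⅕*(-767) = 7/5 + 767/5 = 774/5 ≈ 154.80)
c = 186 (c = 2*(-9)² + 24 = 2*81 + 24 = 162 + 24 = 186)
m + c = 774/5 + 186 = 1704/5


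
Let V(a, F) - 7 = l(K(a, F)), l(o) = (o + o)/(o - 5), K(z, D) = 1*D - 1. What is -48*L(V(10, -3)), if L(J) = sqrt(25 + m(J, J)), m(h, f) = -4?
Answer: -48*sqrt(21) ≈ -219.96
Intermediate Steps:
K(z, D) = -1 + D (K(z, D) = D - 1 = -1 + D)
l(o) = 2*o/(-5 + o) (l(o) = (2*o)/(-5 + o) = 2*o/(-5 + o))
V(a, F) = 7 + 2*(-1 + F)/(-6 + F) (V(a, F) = 7 + 2*(-1 + F)/(-5 + (-1 + F)) = 7 + 2*(-1 + F)/(-6 + F))
L(J) = sqrt(21) (L(J) = sqrt(25 - 4) = sqrt(21))
-48*L(V(10, -3)) = -48*sqrt(21)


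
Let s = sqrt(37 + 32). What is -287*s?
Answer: -287*sqrt(69) ≈ -2384.0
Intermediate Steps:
s = sqrt(69) ≈ 8.3066
-287*s = -287*sqrt(69)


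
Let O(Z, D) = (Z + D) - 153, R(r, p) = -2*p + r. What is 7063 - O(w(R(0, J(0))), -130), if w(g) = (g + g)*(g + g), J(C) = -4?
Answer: 7090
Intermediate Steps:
R(r, p) = r - 2*p
w(g) = 4*g² (w(g) = (2*g)*(2*g) = 4*g²)
O(Z, D) = -153 + D + Z (O(Z, D) = (D + Z) - 153 = -153 + D + Z)
7063 - O(w(R(0, J(0))), -130) = 7063 - (-153 - 130 + 4*(0 - 2*(-4))²) = 7063 - (-153 - 130 + 4*(0 + 8)²) = 7063 - (-153 - 130 + 4*8²) = 7063 - (-153 - 130 + 4*64) = 7063 - (-153 - 130 + 256) = 7063 - 1*(-27) = 7063 + 27 = 7090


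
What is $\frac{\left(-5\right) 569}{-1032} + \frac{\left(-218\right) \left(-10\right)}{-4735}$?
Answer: $\frac{2244263}{977304} \approx 2.2964$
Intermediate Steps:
$\frac{\left(-5\right) 569}{-1032} + \frac{\left(-218\right) \left(-10\right)}{-4735} = \left(-2845\right) \left(- \frac{1}{1032}\right) + 2180 \left(- \frac{1}{4735}\right) = \frac{2845}{1032} - \frac{436}{947} = \frac{2244263}{977304}$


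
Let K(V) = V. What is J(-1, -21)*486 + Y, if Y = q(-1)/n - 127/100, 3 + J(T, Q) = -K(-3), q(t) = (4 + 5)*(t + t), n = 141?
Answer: -6569/4700 ≈ -1.3977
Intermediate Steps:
q(t) = 18*t (q(t) = 9*(2*t) = 18*t)
J(T, Q) = 0 (J(T, Q) = -3 - 1*(-3) = -3 + 3 = 0)
Y = -6569/4700 (Y = (18*(-1))/141 - 127/100 = -18*1/141 - 127*1/100 = -6/47 - 127/100 = -6569/4700 ≈ -1.3977)
J(-1, -21)*486 + Y = 0*486 - 6569/4700 = 0 - 6569/4700 = -6569/4700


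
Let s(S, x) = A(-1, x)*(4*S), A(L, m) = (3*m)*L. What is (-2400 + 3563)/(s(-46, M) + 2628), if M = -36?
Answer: -1163/17244 ≈ -0.067444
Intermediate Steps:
A(L, m) = 3*L*m
s(S, x) = -12*S*x (s(S, x) = (3*(-1)*x)*(4*S) = (-3*x)*(4*S) = -12*S*x)
(-2400 + 3563)/(s(-46, M) + 2628) = (-2400 + 3563)/(-12*(-46)*(-36) + 2628) = 1163/(-19872 + 2628) = 1163/(-17244) = 1163*(-1/17244) = -1163/17244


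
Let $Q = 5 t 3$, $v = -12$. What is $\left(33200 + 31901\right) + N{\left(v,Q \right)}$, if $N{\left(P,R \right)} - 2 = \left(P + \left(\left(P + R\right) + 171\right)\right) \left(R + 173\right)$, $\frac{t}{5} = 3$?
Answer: $213159$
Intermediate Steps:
$t = 15$ ($t = 5 \cdot 3 = 15$)
$Q = 225$ ($Q = 5 \cdot 15 \cdot 3 = 75 \cdot 3 = 225$)
$N{\left(P,R \right)} = 2 + \left(173 + R\right) \left(171 + R + 2 P\right)$ ($N{\left(P,R \right)} = 2 + \left(P + \left(\left(P + R\right) + 171\right)\right) \left(R + 173\right) = 2 + \left(P + \left(171 + P + R\right)\right) \left(173 + R\right) = 2 + \left(171 + R + 2 P\right) \left(173 + R\right) = 2 + \left(173 + R\right) \left(171 + R + 2 P\right)$)
$\left(33200 + 31901\right) + N{\left(v,Q \right)} = \left(33200 + 31901\right) + \left(29585 + 225^{2} + 344 \cdot 225 + 346 \left(-12\right) + 2 \left(-12\right) 225\right) = 65101 + \left(29585 + 50625 + 77400 - 4152 - 5400\right) = 65101 + 148058 = 213159$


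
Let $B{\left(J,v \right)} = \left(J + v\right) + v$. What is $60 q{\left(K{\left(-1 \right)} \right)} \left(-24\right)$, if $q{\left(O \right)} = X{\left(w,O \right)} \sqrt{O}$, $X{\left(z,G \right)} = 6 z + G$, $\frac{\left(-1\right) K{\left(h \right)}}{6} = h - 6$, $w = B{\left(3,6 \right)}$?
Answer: $- 190080 \sqrt{42} \approx -1.2319 \cdot 10^{6}$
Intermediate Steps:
$B{\left(J,v \right)} = J + 2 v$
$w = 15$ ($w = 3 + 2 \cdot 6 = 3 + 12 = 15$)
$K{\left(h \right)} = 36 - 6 h$ ($K{\left(h \right)} = - 6 \left(h - 6\right) = - 6 \left(-6 + h\right) = 36 - 6 h$)
$X{\left(z,G \right)} = G + 6 z$
$q{\left(O \right)} = \sqrt{O} \left(90 + O\right)$ ($q{\left(O \right)} = \left(O + 6 \cdot 15\right) \sqrt{O} = \left(O + 90\right) \sqrt{O} = \left(90 + O\right) \sqrt{O} = \sqrt{O} \left(90 + O\right)$)
$60 q{\left(K{\left(-1 \right)} \right)} \left(-24\right) = 60 \sqrt{36 - -6} \left(90 + \left(36 - -6\right)\right) \left(-24\right) = 60 \sqrt{36 + 6} \left(90 + \left(36 + 6\right)\right) \left(-24\right) = 60 \sqrt{42} \left(90 + 42\right) \left(-24\right) = 60 \sqrt{42} \cdot 132 \left(-24\right) = 60 \cdot 132 \sqrt{42} \left(-24\right) = 7920 \sqrt{42} \left(-24\right) = - 190080 \sqrt{42}$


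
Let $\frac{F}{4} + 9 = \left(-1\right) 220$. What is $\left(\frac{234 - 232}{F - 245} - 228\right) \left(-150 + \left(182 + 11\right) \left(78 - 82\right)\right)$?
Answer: $\frac{244062620}{1161} \approx 2.1022 \cdot 10^{5}$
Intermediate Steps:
$F = -916$ ($F = -36 + 4 \left(\left(-1\right) 220\right) = -36 + 4 \left(-220\right) = -36 - 880 = -916$)
$\left(\frac{234 - 232}{F - 245} - 228\right) \left(-150 + \left(182 + 11\right) \left(78 - 82\right)\right) = \left(\frac{234 - 232}{-916 - 245} - 228\right) \left(-150 + \left(182 + 11\right) \left(78 - 82\right)\right) = \left(\frac{2}{-1161} - 228\right) \left(-150 + 193 \left(-4\right)\right) = \left(2 \left(- \frac{1}{1161}\right) - 228\right) \left(-150 - 772\right) = \left(- \frac{2}{1161} - 228\right) \left(-922\right) = \left(- \frac{264710}{1161}\right) \left(-922\right) = \frac{244062620}{1161}$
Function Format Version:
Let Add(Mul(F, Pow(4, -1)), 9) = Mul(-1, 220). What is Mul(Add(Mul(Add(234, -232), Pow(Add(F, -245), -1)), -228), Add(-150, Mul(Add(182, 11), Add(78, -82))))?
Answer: Rational(244062620, 1161) ≈ 2.1022e+5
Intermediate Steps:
F = -916 (F = Add(-36, Mul(4, Mul(-1, 220))) = Add(-36, Mul(4, -220)) = Add(-36, -880) = -916)
Mul(Add(Mul(Add(234, -232), Pow(Add(F, -245), -1)), -228), Add(-150, Mul(Add(182, 11), Add(78, -82)))) = Mul(Add(Mul(Add(234, -232), Pow(Add(-916, -245), -1)), -228), Add(-150, Mul(Add(182, 11), Add(78, -82)))) = Mul(Add(Mul(2, Pow(-1161, -1)), -228), Add(-150, Mul(193, -4))) = Mul(Add(Mul(2, Rational(-1, 1161)), -228), Add(-150, -772)) = Mul(Add(Rational(-2, 1161), -228), -922) = Mul(Rational(-264710, 1161), -922) = Rational(244062620, 1161)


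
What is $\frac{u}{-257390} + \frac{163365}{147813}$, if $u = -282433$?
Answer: $\frac{27931928793}{12681862690} \approx 2.2025$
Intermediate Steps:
$\frac{u}{-257390} + \frac{163365}{147813} = - \frac{282433}{-257390} + \frac{163365}{147813} = \left(-282433\right) \left(- \frac{1}{257390}\right) + 163365 \cdot \frac{1}{147813} = \frac{282433}{257390} + \frac{54455}{49271} = \frac{27931928793}{12681862690}$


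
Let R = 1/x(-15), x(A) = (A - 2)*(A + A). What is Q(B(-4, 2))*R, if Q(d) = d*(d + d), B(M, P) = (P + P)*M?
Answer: 256/255 ≈ 1.0039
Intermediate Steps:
x(A) = 2*A*(-2 + A) (x(A) = (-2 + A)*(2*A) = 2*A*(-2 + A))
B(M, P) = 2*M*P (B(M, P) = (2*P)*M = 2*M*P)
Q(d) = 2*d² (Q(d) = d*(2*d) = 2*d²)
R = 1/510 (R = 1/(2*(-15)*(-2 - 15)) = 1/(2*(-15)*(-17)) = 1/510 ≈ 0.0019608)
Q(B(-4, 2))*R = (2*(2*(-4)*2)²)*(1/510) = (2*(-16)²)*(1/510) = (2*256)*(1/510) = 512*(1/510) = 256/255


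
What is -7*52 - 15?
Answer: -379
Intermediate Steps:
-7*52 - 15 = -364 - 15 = -379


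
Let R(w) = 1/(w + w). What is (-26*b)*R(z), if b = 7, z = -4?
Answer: 91/4 ≈ 22.750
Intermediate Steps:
R(w) = 1/(2*w)
(-26*b)*R(z) = (-26*7)*((1/2)/(-4)) = -91*(-1)/4 = -182*(-1/8) = 91/4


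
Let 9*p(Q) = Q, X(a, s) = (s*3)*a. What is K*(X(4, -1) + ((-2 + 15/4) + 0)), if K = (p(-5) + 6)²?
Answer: -98441/324 ≈ -303.83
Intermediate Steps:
X(a, s) = 3*a*s (X(a, s) = (3*s)*a = 3*a*s)
p(Q) = Q/9
K = 2401/81 (K = ((⅑)*(-5) + 6)² = (-5/9 + 6)² = (49/9)² = 2401/81 ≈ 29.642)
K*(X(4, -1) + ((-2 + 15/4) + 0)) = 2401*(3*4*(-1) + ((-2 + 15/4) + 0))/81 = 2401*(-12 + ((-2 + 15*(¼)) + 0))/81 = 2401*(-12 + ((-2 + 15/4) + 0))/81 = 2401*(-12 + (7/4 + 0))/81 = 2401*(-12 + 7/4)/81 = (2401/81)*(-41/4) = -98441/324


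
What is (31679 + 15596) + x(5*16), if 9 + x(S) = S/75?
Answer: 709006/15 ≈ 47267.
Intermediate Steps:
x(S) = -9 + S/75
(31679 + 15596) + x(5*16) = (31679 + 15596) + (-9 + (5*16)/75) = 47275 + (-9 + (1/75)*80) = 47275 + (-9 + 16/15) = 47275 - 119/15 = 709006/15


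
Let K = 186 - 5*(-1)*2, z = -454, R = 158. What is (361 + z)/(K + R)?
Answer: -31/118 ≈ -0.26271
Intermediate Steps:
K = 196 (K = 186 - (-5)*2 = 186 - 1*(-10) = 186 + 10 = 196)
(361 + z)/(K + R) = (361 - 454)/(196 + 158) = -93/354 = -93*1/354 = -31/118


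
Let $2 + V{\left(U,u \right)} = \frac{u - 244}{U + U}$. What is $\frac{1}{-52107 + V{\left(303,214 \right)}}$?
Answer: $- \frac{101}{5263014} \approx -1.9191 \cdot 10^{-5}$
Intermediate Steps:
$V{\left(U,u \right)} = -2 + \frac{-244 + u}{2 U}$ ($V{\left(U,u \right)} = -2 + \frac{u - 244}{U + U} = -2 + \frac{-244 + u}{2 U}$)
$\frac{1}{-52107 + V{\left(303,214 \right)}} = \frac{1}{-52107 + \frac{-244 + 214 - 1212}{2 \cdot 303}} = \frac{1}{-52107 + \frac{1}{2} \cdot \frac{1}{303} \left(-244 + 214 - 1212\right)} = \frac{1}{-52107 + \frac{1}{2} \cdot \frac{1}{303} \left(-1242\right)} = \frac{1}{-52107 - \frac{207}{101}} = \frac{1}{- \frac{5263014}{101}} = - \frac{101}{5263014}$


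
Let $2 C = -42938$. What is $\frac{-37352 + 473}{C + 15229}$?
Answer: $\frac{12293}{2080} \approx 5.9101$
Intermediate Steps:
$C = -21469$ ($C = \frac{1}{2} \left(-42938\right) = -21469$)
$\frac{-37352 + 473}{C + 15229} = \frac{-37352 + 473}{-21469 + 15229} = - \frac{36879}{-6240} = \left(-36879\right) \left(- \frac{1}{6240}\right) = \frac{12293}{2080}$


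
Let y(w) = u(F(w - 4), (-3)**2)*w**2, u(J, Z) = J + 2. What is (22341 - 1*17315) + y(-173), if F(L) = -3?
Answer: -24903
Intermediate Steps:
u(J, Z) = 2 + J
y(w) = -w**2 (y(w) = (2 - 3)*w**2 = -w**2)
(22341 - 1*17315) + y(-173) = (22341 - 1*17315) - 1*(-173)**2 = (22341 - 17315) - 1*29929 = 5026 - 29929 = -24903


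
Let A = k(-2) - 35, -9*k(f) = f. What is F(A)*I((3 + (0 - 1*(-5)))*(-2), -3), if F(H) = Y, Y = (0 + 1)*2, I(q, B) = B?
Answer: -6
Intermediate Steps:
k(f) = -f/9
Y = 2 (Y = 1*2 = 2)
A = -313/9 (A = -⅑*(-2) - 35 = 2/9 - 35 = -313/9 ≈ -34.778)
F(H) = 2
F(A)*I((3 + (0 - 1*(-5)))*(-2), -3) = 2*(-3) = -6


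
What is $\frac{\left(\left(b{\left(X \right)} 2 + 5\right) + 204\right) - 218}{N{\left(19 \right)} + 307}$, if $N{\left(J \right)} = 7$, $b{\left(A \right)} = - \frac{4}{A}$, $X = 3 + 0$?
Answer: $- \frac{35}{942} \approx -0.037155$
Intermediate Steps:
$X = 3$
$\frac{\left(\left(b{\left(X \right)} 2 + 5\right) + 204\right) - 218}{N{\left(19 \right)} + 307} = \frac{\left(\left(- \frac{4}{3} \cdot 2 + 5\right) + 204\right) - 218}{7 + 307} = \frac{\left(\left(\left(-4\right) \frac{1}{3} \cdot 2 + 5\right) + 204\right) - 218}{314} = \left(\left(\left(\left(- \frac{4}{3}\right) 2 + 5\right) + 204\right) - 218\right) \frac{1}{314} = \left(\left(\left(- \frac{8}{3} + 5\right) + 204\right) - 218\right) \frac{1}{314} = \left(\left(\frac{7}{3} + 204\right) - 218\right) \frac{1}{314} = \left(\frac{619}{3} - 218\right) \frac{1}{314} = \left(- \frac{35}{3}\right) \frac{1}{314} = - \frac{35}{942}$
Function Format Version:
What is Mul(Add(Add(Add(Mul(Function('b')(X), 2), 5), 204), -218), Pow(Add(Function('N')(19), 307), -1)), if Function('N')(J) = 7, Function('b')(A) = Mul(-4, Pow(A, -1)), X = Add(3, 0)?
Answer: Rational(-35, 942) ≈ -0.037155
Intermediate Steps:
X = 3
Mul(Add(Add(Add(Mul(Function('b')(X), 2), 5), 204), -218), Pow(Add(Function('N')(19), 307), -1)) = Mul(Add(Add(Add(Mul(Mul(-4, Pow(3, -1)), 2), 5), 204), -218), Pow(Add(7, 307), -1)) = Mul(Add(Add(Add(Mul(Mul(-4, Rational(1, 3)), 2), 5), 204), -218), Pow(314, -1)) = Mul(Add(Add(Add(Mul(Rational(-4, 3), 2), 5), 204), -218), Rational(1, 314)) = Mul(Add(Add(Add(Rational(-8, 3), 5), 204), -218), Rational(1, 314)) = Mul(Add(Add(Rational(7, 3), 204), -218), Rational(1, 314)) = Mul(Add(Rational(619, 3), -218), Rational(1, 314)) = Mul(Rational(-35, 3), Rational(1, 314)) = Rational(-35, 942)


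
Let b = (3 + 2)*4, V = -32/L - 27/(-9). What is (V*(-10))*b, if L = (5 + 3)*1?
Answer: 200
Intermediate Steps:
L = 8 (L = 8*1 = 8)
V = -1 (V = -32/8 - 27/(-9) = -32*⅛ - 27*(-⅑) = -4 + 3 = -1)
b = 20 (b = 5*4 = 20)
(V*(-10))*b = -1*(-10)*20 = 10*20 = 200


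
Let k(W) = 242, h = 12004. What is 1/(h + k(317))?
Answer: 1/12246 ≈ 8.1659e-5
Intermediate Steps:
1/(h + k(317)) = 1/(12004 + 242) = 1/12246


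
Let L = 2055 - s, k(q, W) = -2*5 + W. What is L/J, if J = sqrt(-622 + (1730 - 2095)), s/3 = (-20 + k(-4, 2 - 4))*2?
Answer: -107*I*sqrt(987)/47 ≈ -71.523*I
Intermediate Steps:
k(q, W) = -10 + W
s = -192 (s = 3*((-20 + (-10 + (2 - 4)))*2) = 3*((-20 + (-10 - 2))*2) = 3*((-20 - 12)*2) = 3*(-32*2) = 3*(-64) = -192)
L = 2247 (L = 2055 - 1*(-192) = 2055 + 192 = 2247)
J = I*sqrt(987) (J = sqrt(-622 - 365) = sqrt(-987) = I*sqrt(987) ≈ 31.417*I)
L/J = 2247/((I*sqrt(987))) = 2247*(-I*sqrt(987)/987) = -107*I*sqrt(987)/47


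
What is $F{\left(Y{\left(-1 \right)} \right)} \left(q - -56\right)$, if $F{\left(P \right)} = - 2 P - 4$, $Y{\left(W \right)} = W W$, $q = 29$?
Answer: $-510$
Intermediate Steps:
$Y{\left(W \right)} = W^{2}$
$F{\left(P \right)} = -4 - 2 P$
$F{\left(Y{\left(-1 \right)} \right)} \left(q - -56\right) = \left(-4 - 2 \left(-1\right)^{2}\right) \left(29 - -56\right) = \left(-4 - 2\right) \left(29 + 56\right) = \left(-4 - 2\right) 85 = \left(-6\right) 85 = -510$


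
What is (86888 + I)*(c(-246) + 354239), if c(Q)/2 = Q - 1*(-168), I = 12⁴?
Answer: 38107828792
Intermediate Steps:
I = 20736
c(Q) = 336 + 2*Q (c(Q) = 2*(Q - 1*(-168)) = 2*(Q + 168) = 2*(168 + Q) = 336 + 2*Q)
(86888 + I)*(c(-246) + 354239) = (86888 + 20736)*((336 + 2*(-246)) + 354239) = 107624*((336 - 492) + 354239) = 107624*(-156 + 354239) = 107624*354083 = 38107828792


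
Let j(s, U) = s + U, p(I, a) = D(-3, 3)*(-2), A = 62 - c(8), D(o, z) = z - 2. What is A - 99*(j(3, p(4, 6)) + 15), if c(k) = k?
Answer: -1530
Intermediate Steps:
D(o, z) = -2 + z
A = 54 (A = 62 - 1*8 = 62 - 8 = 54)
p(I, a) = -2 (p(I, a) = (-2 + 3)*(-2) = 1*(-2) = -2)
j(s, U) = U + s
A - 99*(j(3, p(4, 6)) + 15) = 54 - 99*((-2 + 3) + 15) = 54 - 99*(1 + 15) = 54 - 99*16 = 54 - 1584 = -1530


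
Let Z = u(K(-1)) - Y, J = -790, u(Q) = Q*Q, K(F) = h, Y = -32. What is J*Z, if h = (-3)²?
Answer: -89270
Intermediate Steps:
h = 9
K(F) = 9
u(Q) = Q²
Z = 113 (Z = 9² - 1*(-32) = 81 + 32 = 113)
J*Z = -790*113 = -89270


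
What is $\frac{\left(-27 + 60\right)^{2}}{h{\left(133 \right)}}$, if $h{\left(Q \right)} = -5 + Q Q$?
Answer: $\frac{1089}{17684} \approx 0.061581$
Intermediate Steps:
$h{\left(Q \right)} = -5 + Q^{2}$
$\frac{\left(-27 + 60\right)^{2}}{h{\left(133 \right)}} = \frac{\left(-27 + 60\right)^{2}}{-5 + 133^{2}} = \frac{33^{2}}{-5 + 17689} = \frac{1089}{17684}$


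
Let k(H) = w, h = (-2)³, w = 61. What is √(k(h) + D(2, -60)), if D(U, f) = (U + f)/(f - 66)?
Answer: 44*√14/21 ≈ 7.8397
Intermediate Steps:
D(U, f) = (U + f)/(-66 + f)
h = -8
k(H) = 61
√(k(h) + D(2, -60)) = √(61 + (2 - 60)/(-66 - 60)) = √(61 - 58/(-126)) = √(61 - 1/126*(-58)) = √(61 + 29/63) = √(3872/63) = 44*√14/21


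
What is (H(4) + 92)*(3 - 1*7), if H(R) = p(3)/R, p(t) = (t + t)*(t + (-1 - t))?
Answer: -362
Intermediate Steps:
p(t) = -2*t (p(t) = (2*t)*(-1) = -2*t)
H(R) = -6/R (H(R) = (-2*3)/R = -6/R)
(H(4) + 92)*(3 - 1*7) = (-6/4 + 92)*(3 - 1*7) = (-6*¼ + 92)*(3 - 7) = (-3/2 + 92)*(-4) = (181/2)*(-4) = -362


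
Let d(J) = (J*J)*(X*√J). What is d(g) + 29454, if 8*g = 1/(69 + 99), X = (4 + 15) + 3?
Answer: 29454 + 11*√21/151732224 ≈ 29454.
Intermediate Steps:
X = 22 (X = 19 + 3 = 22)
g = 1/1344 (g = 1/(8*(69 + 99)) = (⅛)/168 = (⅛)*(1/168) = 1/1344 ≈ 0.00074405)
d(J) = 22*J^(5/2) (d(J) = (J*J)*(22*√J) = J²*(22*√J) = 22*J^(5/2))
d(g) + 29454 = 22*(1/1344)^(5/2) + 29454 = 22*(√21/303464448) + 29454 = 11*√21/151732224 + 29454 = 29454 + 11*√21/151732224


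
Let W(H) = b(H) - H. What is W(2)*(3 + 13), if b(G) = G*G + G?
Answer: 64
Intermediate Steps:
b(G) = G + G² (b(G) = G² + G = G + G²)
W(H) = -H + H*(1 + H) (W(H) = H*(1 + H) - H = -H + H*(1 + H))
W(2)*(3 + 13) = 2²*(3 + 13) = 4*16 = 64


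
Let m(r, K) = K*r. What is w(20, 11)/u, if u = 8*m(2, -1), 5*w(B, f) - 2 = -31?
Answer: 29/80 ≈ 0.36250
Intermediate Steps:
w(B, f) = -29/5 (w(B, f) = ⅖ + (⅕)*(-31) = ⅖ - 31/5 = -29/5)
u = -16 (u = 8*(-1*2) = 8*(-2) = -16)
w(20, 11)/u = -29/5/(-16) = -29/5*(-1/16) = 29/80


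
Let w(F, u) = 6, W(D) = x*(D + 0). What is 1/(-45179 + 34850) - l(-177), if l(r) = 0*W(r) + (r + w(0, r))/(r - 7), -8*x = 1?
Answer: -1766443/1900536 ≈ -0.92944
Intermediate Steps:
x = -⅛ (x = -⅛*1 = -⅛ ≈ -0.12500)
W(D) = -D/8 (W(D) = -(D + 0)/8 = -D/8)
l(r) = (6 + r)/(-7 + r) (l(r) = 0*(-r/8) + (r + 6)/(r - 7) = 0 + (6 + r)/(-7 + r) = (6 + r)/(-7 + r))
1/(-45179 + 34850) - l(-177) = 1/(-45179 + 34850) - (6 - 177)/(-7 - 177) = 1/(-10329) - (-171)/(-184) = -1/10329 - (-1)*(-171)/184 = -1/10329 - 1*171/184 = -1/10329 - 171/184 = -1766443/1900536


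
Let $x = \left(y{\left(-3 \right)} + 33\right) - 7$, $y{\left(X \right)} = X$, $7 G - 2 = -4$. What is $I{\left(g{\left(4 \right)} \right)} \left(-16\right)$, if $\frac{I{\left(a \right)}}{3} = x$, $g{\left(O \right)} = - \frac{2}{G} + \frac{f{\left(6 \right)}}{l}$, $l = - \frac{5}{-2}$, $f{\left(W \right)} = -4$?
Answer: $-1104$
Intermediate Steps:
$G = - \frac{2}{7}$ ($G = \frac{2}{7} + \frac{1}{7} \left(-4\right) = \frac{2}{7} - \frac{4}{7} = - \frac{2}{7} \approx -0.28571$)
$l = \frac{5}{2}$ ($l = \left(-5\right) \left(- \frac{1}{2}\right) = \frac{5}{2} \approx 2.5$)
$g{\left(O \right)} = \frac{27}{5}$ ($g{\left(O \right)} = - \frac{2}{- \frac{2}{7}} - \frac{4}{\frac{5}{2}} = \left(-2\right) \left(- \frac{7}{2}\right) - \frac{8}{5} = 7 - \frac{8}{5} = \frac{27}{5}$)
$x = 23$ ($x = \left(-3 + 33\right) - 7 = 30 - 7 = 23$)
$I{\left(a \right)} = 69$ ($I{\left(a \right)} = 3 \cdot 23 = 69$)
$I{\left(g{\left(4 \right)} \right)} \left(-16\right) = 69 \left(-16\right) = -1104$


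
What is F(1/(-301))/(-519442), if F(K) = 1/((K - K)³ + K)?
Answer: 43/74206 ≈ 0.00057947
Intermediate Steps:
F(K) = 1/K (F(K) = 1/(0³ + K) = 1/(0 + K) = 1/K)
F(1/(-301))/(-519442) = 1/(1/(-301)*(-519442)) = -1/519442/(-1/301) = -301*(-1/519442) = 43/74206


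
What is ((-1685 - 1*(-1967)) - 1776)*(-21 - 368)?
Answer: 581166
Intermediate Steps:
((-1685 - 1*(-1967)) - 1776)*(-21 - 368) = ((-1685 + 1967) - 1776)*(-389) = (282 - 1776)*(-389) = -1494*(-389) = 581166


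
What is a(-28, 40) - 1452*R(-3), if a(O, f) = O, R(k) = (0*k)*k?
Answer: -28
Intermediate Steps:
R(k) = 0 (R(k) = 0*k = 0)
a(-28, 40) - 1452*R(-3) = -28 - 1452*0 = -28 + 0 = -28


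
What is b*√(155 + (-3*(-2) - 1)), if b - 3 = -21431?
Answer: -85712*√10 ≈ -2.7105e+5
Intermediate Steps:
b = -21428 (b = 3 - 21431 = -21428)
b*√(155 + (-3*(-2) - 1)) = -21428*√(155 + (-3*(-2) - 1)) = -21428*√(155 + (6 - 1)) = -21428*√(155 + 5) = -85712*√10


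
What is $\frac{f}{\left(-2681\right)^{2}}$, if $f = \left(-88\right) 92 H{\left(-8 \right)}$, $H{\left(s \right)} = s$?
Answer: $\frac{64768}{7187761} \approx 0.0090109$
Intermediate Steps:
$f = 64768$ ($f = \left(-88\right) 92 \left(-8\right) = \left(-8096\right) \left(-8\right) = 64768$)
$\frac{f}{\left(-2681\right)^{2}} = \frac{64768}{\left(-2681\right)^{2}} = \frac{64768}{7187761}$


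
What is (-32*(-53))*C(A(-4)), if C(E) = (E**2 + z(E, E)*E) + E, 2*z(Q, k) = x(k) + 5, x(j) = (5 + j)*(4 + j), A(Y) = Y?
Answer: 3392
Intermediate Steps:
x(j) = (4 + j)*(5 + j)
z(Q, k) = 25/2 + k**2/2 + 9*k/2 (z(Q, k) = ((20 + k**2 + 9*k) + 5)/2 = (25 + k**2 + 9*k)/2 = 25/2 + k**2/2 + 9*k/2)
C(E) = E + E**2 + E*(25/2 + E**2/2 + 9*E/2) (C(E) = (E**2 + (25/2 + E**2/2 + 9*E/2)*E) + E = (E**2 + E*(25/2 + E**2/2 + 9*E/2)) + E = E + E**2 + E*(25/2 + E**2/2 + 9*E/2))
(-32*(-53))*C(A(-4)) = (-32*(-53))*((1/2)*(-4)*(27 + (-4)**2 + 11*(-4))) = 1696*((1/2)*(-4)*(27 + 16 - 44)) = 1696*((1/2)*(-4)*(-1)) = 1696*2 = 3392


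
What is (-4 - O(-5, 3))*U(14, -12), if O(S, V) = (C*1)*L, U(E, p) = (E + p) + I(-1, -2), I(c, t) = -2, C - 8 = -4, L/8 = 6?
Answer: 0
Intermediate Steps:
L = 48 (L = 8*6 = 48)
C = 4 (C = 8 - 4 = 4)
U(E, p) = -2 + E + p (U(E, p) = (E + p) - 2 = -2 + E + p)
O(S, V) = 192 (O(S, V) = (4*1)*48 = 4*48 = 192)
(-4 - O(-5, 3))*U(14, -12) = (-4 - 1*192)*(-2 + 14 - 12) = (-4 - 192)*0 = -196*0 = 0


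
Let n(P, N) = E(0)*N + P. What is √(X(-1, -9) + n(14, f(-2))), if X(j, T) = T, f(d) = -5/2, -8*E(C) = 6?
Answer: √110/4 ≈ 2.6220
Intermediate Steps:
E(C) = -¾ (E(C) = -⅛*6 = -¾)
f(d) = -5/2 (f(d) = -5*½ = -5/2)
n(P, N) = P - 3*N/4 (n(P, N) = -3*N/4 + P = P - 3*N/4)
√(X(-1, -9) + n(14, f(-2))) = √(-9 + (14 - ¾*(-5/2))) = √(-9 + (14 + 15/8)) = √(-9 + 127/8) = √(55/8) = √110/4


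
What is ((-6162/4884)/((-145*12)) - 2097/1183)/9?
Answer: -2968891979/15079984920 ≈ -0.19688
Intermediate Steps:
((-6162/4884)/((-145*12)) - 2097/1183)/9 = (-6162*1/4884/(-1740) - 2097*1/1183)/9 = (-1027/814*(-1/1740) - 2097/1183)/9 = (1027/1416360 - 2097/1183)/9 = (⅑)*(-2968891979/1675553880) = -2968891979/15079984920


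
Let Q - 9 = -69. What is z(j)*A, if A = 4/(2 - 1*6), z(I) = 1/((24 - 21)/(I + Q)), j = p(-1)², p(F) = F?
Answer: 59/3 ≈ 19.667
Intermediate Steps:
Q = -60 (Q = 9 - 69 = -60)
j = 1 (j = (-1)² = 1)
z(I) = -20 + I/3 (z(I) = 1/((24 - 21)/(I - 60)) = 1/(3/(-60 + I)) = -20 + I/3)
A = -1 (A = 4/(2 - 6) = 4/(-4) = 4*(-¼) = -1)
z(j)*A = (-20 + (⅓)*1)*(-1) = (-20 + ⅓)*(-1) = -59/3*(-1) = 59/3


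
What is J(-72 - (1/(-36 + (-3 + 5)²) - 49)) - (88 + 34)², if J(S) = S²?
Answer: -14700991/1024 ≈ -14356.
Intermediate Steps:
J(-72 - (1/(-36 + (-3 + 5)²) - 49)) - (88 + 34)² = (-72 - (1/(-36 + (-3 + 5)²) - 49))² - (88 + 34)² = (-72 - (1/(-36 + 2²) - 49))² - 1*122² = (-72 - (1/(-36 + 4) - 49))² - 1*14884 = (-72 - (1/(-32) - 49))² - 14884 = (-72 - (-1/32 - 49))² - 14884 = (-72 - 1*(-1569/32))² - 14884 = (-72 + 1569/32)² - 14884 = (-735/32)² - 14884 = 540225/1024 - 14884 = -14700991/1024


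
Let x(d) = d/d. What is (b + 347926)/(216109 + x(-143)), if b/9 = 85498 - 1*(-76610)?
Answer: 903449/108055 ≈ 8.3610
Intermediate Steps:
x(d) = 1
b = 1458972 (b = 9*(85498 - 1*(-76610)) = 9*(85498 + 76610) = 9*162108 = 1458972)
(b + 347926)/(216109 + x(-143)) = (1458972 + 347926)/(216109 + 1) = 1806898/216110 = 1806898*(1/216110) = 903449/108055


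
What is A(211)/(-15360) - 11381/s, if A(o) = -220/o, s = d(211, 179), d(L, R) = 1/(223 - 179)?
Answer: -81147804661/162048 ≈ -5.0076e+5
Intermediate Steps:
d(L, R) = 1/44
s = 1/44 ≈ 0.022727
A(211)/(-15360) - 11381/s = -220/211/(-15360) - 11381/1/44 = -220*1/211*(-1/15360) - 11381*44 = -220/211*(-1/15360) - 500764 = 11/162048 - 500764 = -81147804661/162048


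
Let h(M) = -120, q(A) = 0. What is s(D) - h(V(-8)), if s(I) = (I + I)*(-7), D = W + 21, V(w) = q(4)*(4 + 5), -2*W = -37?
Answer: -433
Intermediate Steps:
W = 37/2 (W = -½*(-37) = 37/2 ≈ 18.500)
V(w) = 0 (V(w) = 0*(4 + 5) = 0*9 = 0)
D = 79/2 (D = 37/2 + 21 = 79/2 ≈ 39.500)
s(I) = -14*I (s(I) = (2*I)*(-7) = -14*I)
s(D) - h(V(-8)) = -14*79/2 - 1*(-120) = -553 + 120 = -433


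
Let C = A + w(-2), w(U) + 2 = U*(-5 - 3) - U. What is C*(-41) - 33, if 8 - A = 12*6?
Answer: 1935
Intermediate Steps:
A = -64 (A = 8 - 12*6 = 8 - 1*72 = 8 - 72 = -64)
w(U) = -2 - 9*U (w(U) = -2 + (U*(-5 - 3) - U) = -2 + (U*(-8) - U) = -2 + (-8*U - U) = -2 - 9*U)
C = -48 (C = -64 + (-2 - 9*(-2)) = -64 + (-2 + 18) = -64 + 16 = -48)
C*(-41) - 33 = -48*(-41) - 33 = 1968 - 33 = 1935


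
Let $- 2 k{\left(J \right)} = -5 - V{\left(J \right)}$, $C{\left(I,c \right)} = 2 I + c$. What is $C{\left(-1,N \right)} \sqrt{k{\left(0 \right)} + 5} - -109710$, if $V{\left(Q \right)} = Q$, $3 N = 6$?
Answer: $109710$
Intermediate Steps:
$N = 2$ ($N = \frac{1}{3} \cdot 6 = 2$)
$C{\left(I,c \right)} = c + 2 I$
$k{\left(J \right)} = \frac{5}{2} + \frac{J}{2}$ ($k{\left(J \right)} = - \frac{-5 - J}{2} = \frac{5}{2} + \frac{J}{2}$)
$C{\left(-1,N \right)} \sqrt{k{\left(0 \right)} + 5} - -109710 = \left(2 + 2 \left(-1\right)\right) \sqrt{\left(\frac{5}{2} + \frac{1}{2} \cdot 0\right) + 5} - -109710 = \left(2 - 2\right) \sqrt{\left(\frac{5}{2} + 0\right) + 5} + 109710 = 0 \sqrt{\frac{5}{2} + 5} + 109710 = 0 \sqrt{\frac{15}{2}} + 109710 = 0 \frac{\sqrt{30}}{2} + 109710 = 0 + 109710 = 109710$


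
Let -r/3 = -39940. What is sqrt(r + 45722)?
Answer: sqrt(165542) ≈ 406.87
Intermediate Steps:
r = 119820 (r = -3*(-39940) = 119820)
sqrt(r + 45722) = sqrt(119820 + 45722) = sqrt(165542)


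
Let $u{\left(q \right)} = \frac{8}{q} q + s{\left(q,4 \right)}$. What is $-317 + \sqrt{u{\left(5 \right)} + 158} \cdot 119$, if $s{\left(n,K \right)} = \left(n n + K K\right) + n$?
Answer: $-317 + 238 \sqrt{53} \approx 1415.7$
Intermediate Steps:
$s{\left(n,K \right)} = n + K^{2} + n^{2}$ ($s{\left(n,K \right)} = \left(n^{2} + K^{2}\right) + n = \left(K^{2} + n^{2}\right) + n = n + K^{2} + n^{2}$)
$u{\left(q \right)} = 24 + q + q^{2}$ ($u{\left(q \right)} = \frac{8}{q} q + \left(q + 4^{2} + q^{2}\right) = 8 + \left(q + 16 + q^{2}\right) = 8 + \left(16 + q + q^{2}\right) = 24 + q + q^{2}$)
$-317 + \sqrt{u{\left(5 \right)} + 158} \cdot 119 = -317 + \sqrt{\left(24 + 5 + 5^{2}\right) + 158} \cdot 119 = -317 + \sqrt{\left(24 + 5 + 25\right) + 158} \cdot 119 = -317 + \sqrt{54 + 158} \cdot 119 = -317 + \sqrt{212} \cdot 119 = -317 + 2 \sqrt{53} \cdot 119 = -317 + 238 \sqrt{53}$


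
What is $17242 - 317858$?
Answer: $-300616$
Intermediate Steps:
$17242 - 317858 = -300616$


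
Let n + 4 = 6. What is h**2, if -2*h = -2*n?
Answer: 4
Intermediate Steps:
n = 2 (n = -4 + 6 = 2)
h = 2 (h = -(-1)*2 = -1/2*(-4) = 2)
h**2 = 2**2 = 4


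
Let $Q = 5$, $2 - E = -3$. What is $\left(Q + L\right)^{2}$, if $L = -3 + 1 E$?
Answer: $49$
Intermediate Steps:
$E = 5$ ($E = 2 - -3 = 2 + 3 = 5$)
$L = 2$ ($L = -3 + 1 \cdot 5 = -3 + 5 = 2$)
$\left(Q + L\right)^{2} = \left(5 + 2\right)^{2} = 7^{2} = 49$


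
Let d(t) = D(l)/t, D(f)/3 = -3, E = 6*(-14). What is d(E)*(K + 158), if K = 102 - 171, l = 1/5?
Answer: 267/28 ≈ 9.5357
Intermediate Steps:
l = 1/5 ≈ 0.20000
K = -69
E = -84
D(f) = -9 (D(f) = 3*(-3) = -9)
d(t) = -9/t
d(E)*(K + 158) = (-9/(-84))*(-69 + 158) = -9*(-1/84)*89 = (3/28)*89 = 267/28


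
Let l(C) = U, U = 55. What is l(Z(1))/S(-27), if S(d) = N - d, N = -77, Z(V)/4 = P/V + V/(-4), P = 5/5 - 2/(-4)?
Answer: -11/10 ≈ -1.1000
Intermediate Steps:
P = 3/2 (P = 5*(⅕) - 2*(-¼) = 1 + ½ = 3/2 ≈ 1.5000)
Z(V) = -V + 6/V (Z(V) = 4*(3/(2*V) + V/(-4)) = 4*(3/(2*V) + V*(-¼)) = 4*(3/(2*V) - V/4) = 4*(-V/4 + 3/(2*V)) = -V + 6/V)
l(C) = 55
S(d) = -77 - d
l(Z(1))/S(-27) = 55/(-77 - 1*(-27)) = 55/(-77 + 27) = 55/(-50) = 55*(-1/50) = -11/10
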